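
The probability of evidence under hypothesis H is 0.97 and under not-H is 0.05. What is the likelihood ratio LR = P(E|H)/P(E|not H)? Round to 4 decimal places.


LR = 0.97 / 0.05
= 19.4

19.4


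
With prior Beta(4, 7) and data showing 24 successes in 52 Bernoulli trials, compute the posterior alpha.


Conjugate update: alpha_posterior = alpha_prior + k
= 4 + 24 = 28

28


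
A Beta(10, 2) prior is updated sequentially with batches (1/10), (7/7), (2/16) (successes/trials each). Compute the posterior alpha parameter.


Sequential conjugate updating is equivalent to a single batch update.
Total successes across all batches = 10
alpha_posterior = alpha_prior + total_successes = 10 + 10
= 20

20


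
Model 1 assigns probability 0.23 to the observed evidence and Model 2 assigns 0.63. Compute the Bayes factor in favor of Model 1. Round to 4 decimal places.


BF = P(data|M1) / P(data|M2)
= 0.23 / 0.63 = 0.3651

0.3651


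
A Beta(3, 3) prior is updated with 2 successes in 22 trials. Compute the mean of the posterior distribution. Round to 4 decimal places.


After update: Beta(5, 23)
Mean = 5 / (5 + 23) = 5 / 28
= 0.1786

0.1786


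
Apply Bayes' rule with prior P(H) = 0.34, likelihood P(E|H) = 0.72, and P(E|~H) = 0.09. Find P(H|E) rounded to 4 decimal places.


Step 1: Compute marginal P(E) = P(E|H)P(H) + P(E|~H)P(~H)
= 0.72*0.34 + 0.09*0.66 = 0.3042
Step 2: P(H|E) = P(E|H)P(H)/P(E) = 0.2448/0.3042
= 0.8047

0.8047


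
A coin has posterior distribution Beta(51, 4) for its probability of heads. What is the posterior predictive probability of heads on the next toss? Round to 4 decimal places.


Posterior predictive = E[theta] = alpha/(alpha+beta)
= 51/55
= 0.9273

0.9273


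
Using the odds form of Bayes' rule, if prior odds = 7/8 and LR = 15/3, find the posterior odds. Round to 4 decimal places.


Bayes' rule in odds form: posterior odds = prior odds * LR
= (7 * 15) / (8 * 3)
= 105/24 = 4.375

4.375


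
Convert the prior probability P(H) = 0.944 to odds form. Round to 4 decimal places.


P(not H) = 1 - 0.944 = 0.056
Odds = 0.944 / 0.056 = 16.8571

16.8571


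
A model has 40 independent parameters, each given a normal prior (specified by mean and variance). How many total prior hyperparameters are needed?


Each normal prior needs 2 hyperparameters (mean and variance).
Total = 2 * 40 = 80

80


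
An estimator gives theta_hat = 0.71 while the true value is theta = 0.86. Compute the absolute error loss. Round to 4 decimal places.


The absolute error loss is |theta_hat - theta|
= |0.71 - 0.86|
= 0.15

0.15


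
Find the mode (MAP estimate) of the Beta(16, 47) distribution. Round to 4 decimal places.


For Beta(a,b) with a,b > 1:
Mode = (a-1)/(a+b-2) = (16-1)/(63-2)
= 15/61 = 0.2459

0.2459


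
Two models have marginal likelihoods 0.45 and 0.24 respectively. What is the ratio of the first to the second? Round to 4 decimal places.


Evidence ratio = 0.45 / 0.24
= 1.875

1.875


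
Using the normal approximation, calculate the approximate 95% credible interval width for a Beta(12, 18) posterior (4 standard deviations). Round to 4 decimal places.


Var(Beta) = 12*18/(30^2 * 31) = 0.0077
SD = 0.088
Width ~ 4*SD = 0.352

0.352


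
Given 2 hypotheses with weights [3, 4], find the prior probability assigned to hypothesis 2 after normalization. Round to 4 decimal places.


To normalize, divide each weight by the sum of all weights.
Sum = 7
Prior(H2) = 4/7 = 0.5714

0.5714


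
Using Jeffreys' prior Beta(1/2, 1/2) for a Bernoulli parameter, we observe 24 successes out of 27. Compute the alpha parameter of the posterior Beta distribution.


Conjugate update: Beta(0.5 + k, 0.5 + n - k).
k = 24, n - k = 3
Posterior alpha = 0.5 + k = 0.5 + 24 = 24.5

24.5


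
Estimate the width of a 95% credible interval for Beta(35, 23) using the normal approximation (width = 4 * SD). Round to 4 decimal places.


For Beta(a,b): Var = ab/((a+b)^2(a+b+1))
Var = 0.0041, SD = 0.0637
Approximate 95% CI width = 4 * 0.0637 = 0.2547

0.2547


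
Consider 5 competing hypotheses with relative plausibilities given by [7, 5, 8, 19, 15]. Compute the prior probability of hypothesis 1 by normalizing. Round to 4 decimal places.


Sum of weights = 7 + 5 + 8 + 19 + 15 = 54
Normalized prior for H1 = 7 / 54
= 0.1296

0.1296


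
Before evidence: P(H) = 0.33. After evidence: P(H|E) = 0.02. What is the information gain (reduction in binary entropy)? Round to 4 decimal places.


Prior entropy = 0.9149
Posterior entropy = 0.1414
Information gain = 0.9149 - 0.1414 = 0.7735

0.7735


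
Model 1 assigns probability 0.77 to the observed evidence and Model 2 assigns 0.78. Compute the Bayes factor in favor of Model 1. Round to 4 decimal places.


BF = P(data|M1) / P(data|M2)
= 0.77 / 0.78 = 0.9872

0.9872


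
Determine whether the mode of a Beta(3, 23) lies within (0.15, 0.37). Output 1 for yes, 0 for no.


First find the mode: (a-1)/(a+b-2) = 0.0833
Is 0.0833 in (0.15, 0.37)? 0

0


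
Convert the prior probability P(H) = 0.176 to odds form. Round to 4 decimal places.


P(not H) = 1 - 0.176 = 0.824
Odds = 0.176 / 0.824 = 0.2136

0.2136


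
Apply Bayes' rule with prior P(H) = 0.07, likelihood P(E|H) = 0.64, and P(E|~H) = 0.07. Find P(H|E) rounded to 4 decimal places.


Step 1: Compute marginal P(E) = P(E|H)P(H) + P(E|~H)P(~H)
= 0.64*0.07 + 0.07*0.93 = 0.1099
Step 2: P(H|E) = P(E|H)P(H)/P(E) = 0.0448/0.1099
= 0.4076

0.4076


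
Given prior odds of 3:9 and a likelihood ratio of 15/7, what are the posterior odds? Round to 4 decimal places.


Posterior odds = prior odds * LR
Prior odds = 3/9 = 0.3333
LR = 15/7 = 2.1429
Posterior odds = 0.3333 * 2.1429 = 0.7143

0.7143


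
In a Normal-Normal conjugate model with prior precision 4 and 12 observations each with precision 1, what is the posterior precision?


Posterior precision = prior precision + n * observation precision
= 4 + 12 * 1
= 4 + 12 = 16

16


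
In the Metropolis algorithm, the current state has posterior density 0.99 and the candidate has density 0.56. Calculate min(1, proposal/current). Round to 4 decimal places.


Ratio = 0.56/0.99 = 0.5657
Acceptance probability = min(1, 0.5657)
= 0.5657

0.5657


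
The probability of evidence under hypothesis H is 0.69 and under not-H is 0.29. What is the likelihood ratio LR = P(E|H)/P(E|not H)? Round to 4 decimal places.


LR = 0.69 / 0.29
= 2.3793

2.3793


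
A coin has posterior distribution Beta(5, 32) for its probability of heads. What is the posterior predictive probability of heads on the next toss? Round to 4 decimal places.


Posterior predictive = E[theta] = alpha/(alpha+beta)
= 5/37
= 0.1351

0.1351


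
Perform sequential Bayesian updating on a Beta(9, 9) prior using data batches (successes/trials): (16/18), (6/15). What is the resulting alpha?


Accumulate successes: 22
Posterior alpha = prior alpha + sum of successes
= 9 + 22 = 31

31


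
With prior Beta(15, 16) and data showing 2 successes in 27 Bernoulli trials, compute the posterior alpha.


Conjugate update: alpha_posterior = alpha_prior + k
= 15 + 2 = 17

17


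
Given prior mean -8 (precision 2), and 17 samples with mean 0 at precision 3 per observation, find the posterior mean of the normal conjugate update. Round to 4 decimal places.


The posterior mean is a precision-weighted average of prior and data.
Post. prec. = 2 + 51 = 53
Post. mean = (-16 + 0)/53 = -16/53 = -0.3019

-0.3019


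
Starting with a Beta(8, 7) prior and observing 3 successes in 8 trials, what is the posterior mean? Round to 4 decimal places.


Posterior parameters: alpha = 8 + 3 = 11
beta = 7 + 5 = 12
Posterior mean = alpha / (alpha + beta) = 11 / 23
= 0.4783

0.4783


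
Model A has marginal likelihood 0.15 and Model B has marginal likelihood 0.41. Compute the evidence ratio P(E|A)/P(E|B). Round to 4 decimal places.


Evidence ratio = P(E|A) / P(E|B)
= 0.15 / 0.41
= 0.3659

0.3659


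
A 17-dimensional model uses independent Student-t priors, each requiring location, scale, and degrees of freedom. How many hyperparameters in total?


Per parameter: 3 (location, scale, and degrees of freedom).
Total = 17 * 3 = 51

51


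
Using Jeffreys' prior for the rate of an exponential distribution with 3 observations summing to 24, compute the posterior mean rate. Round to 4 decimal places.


Jeffreys' prior leads to posterior Gamma(3, 24).
Mean = 3/24 = 0.125

0.125


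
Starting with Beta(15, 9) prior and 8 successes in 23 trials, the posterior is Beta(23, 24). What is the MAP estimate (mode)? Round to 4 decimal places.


The mode of Beta(a, b) when a > 1 and b > 1 is (a-1)/(a+b-2)
= (23 - 1) / (23 + 24 - 2)
= 22 / 45
= 0.4889

0.4889


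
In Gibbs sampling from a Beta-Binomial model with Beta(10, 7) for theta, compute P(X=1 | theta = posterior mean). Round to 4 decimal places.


Posterior mean = alpha/(alpha+beta) = 10/17 = 0.5882
P(X=1|theta=mean) = theta = 0.5882

0.5882


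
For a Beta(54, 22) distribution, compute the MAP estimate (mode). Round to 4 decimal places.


MAP = mode = (a-1)/(a+b-2)
= (54-1)/(54+22-2)
= 53/74 = 0.7162

0.7162


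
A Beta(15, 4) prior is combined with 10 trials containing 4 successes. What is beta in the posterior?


In conjugate updating:
beta_posterior = beta_prior + (n - k)
= 4 + (10 - 4)
= 4 + 6 = 10

10


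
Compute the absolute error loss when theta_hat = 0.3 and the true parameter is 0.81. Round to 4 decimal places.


L = |theta_hat - theta_true|
= |0.3 - 0.81| = 0.51

0.51


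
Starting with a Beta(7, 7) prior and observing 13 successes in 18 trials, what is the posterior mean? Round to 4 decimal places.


Posterior parameters: alpha = 7 + 13 = 20
beta = 7 + 5 = 12
Posterior mean = alpha / (alpha + beta) = 20 / 32
= 0.625

0.625


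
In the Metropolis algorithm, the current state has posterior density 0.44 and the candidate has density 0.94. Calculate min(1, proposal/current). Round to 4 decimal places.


Ratio = 0.94/0.44 = 2.1364
Acceptance probability = min(1, 2.1364)
= 1.0

1.0


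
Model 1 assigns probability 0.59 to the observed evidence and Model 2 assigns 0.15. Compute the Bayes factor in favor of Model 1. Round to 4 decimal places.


BF = P(data|M1) / P(data|M2)
= 0.59 / 0.15 = 3.9333

3.9333


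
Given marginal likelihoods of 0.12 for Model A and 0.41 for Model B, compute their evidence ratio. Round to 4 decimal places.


Ratio = ML(A) / ML(B) = 0.12/0.41
= 0.2927

0.2927


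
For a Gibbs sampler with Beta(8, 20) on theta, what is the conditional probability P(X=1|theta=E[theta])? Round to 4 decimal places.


E[theta] = 8/(8+20) = 0.2857
P(X=1|theta) = theta = 0.2857

0.2857


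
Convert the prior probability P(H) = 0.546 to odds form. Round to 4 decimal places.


P(not H) = 1 - 0.546 = 0.454
Odds = 0.546 / 0.454 = 1.2026

1.2026


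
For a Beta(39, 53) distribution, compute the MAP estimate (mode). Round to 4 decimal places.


MAP = mode = (a-1)/(a+b-2)
= (39-1)/(39+53-2)
= 38/90 = 0.4222

0.4222


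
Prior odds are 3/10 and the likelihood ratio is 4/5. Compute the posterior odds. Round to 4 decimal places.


Posterior odds = prior odds * likelihood ratio
= (3/10) * (4/5)
= 12 / 50
= 0.24

0.24


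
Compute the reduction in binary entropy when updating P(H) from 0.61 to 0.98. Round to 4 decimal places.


H_before = -p*log2(p) - (1-p)*log2(1-p) for p=0.61: 0.9648
H_after for p=0.98: 0.1414
Reduction = 0.9648 - 0.1414 = 0.8234

0.8234


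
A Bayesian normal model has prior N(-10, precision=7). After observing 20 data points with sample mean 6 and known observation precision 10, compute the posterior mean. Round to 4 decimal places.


Posterior mean = (prior_precision * prior_mean + n * data_precision * data_mean) / (prior_precision + n * data_precision)
Numerator = 7*-10 + 20*10*6 = 1130
Denominator = 7 + 20*10 = 207
Posterior mean = 5.4589

5.4589


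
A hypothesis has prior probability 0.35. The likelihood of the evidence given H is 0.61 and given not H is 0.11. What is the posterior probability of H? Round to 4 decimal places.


Using Bayes' theorem:
P(E) = 0.35 * 0.61 + 0.65 * 0.11
P(E) = 0.285
P(H|E) = (0.35 * 0.61) / 0.285 = 0.7491

0.7491


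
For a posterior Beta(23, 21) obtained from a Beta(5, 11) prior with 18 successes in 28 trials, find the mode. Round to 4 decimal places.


Mode = (alpha - 1) / (alpha + beta - 2)
= 22 / 42
= 0.5238

0.5238


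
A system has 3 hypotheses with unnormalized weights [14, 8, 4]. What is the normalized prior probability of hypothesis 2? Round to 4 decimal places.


The normalized prior is the weight divided by the total.
Total weight = 26
P(H2) = 8 / 26 = 0.3077

0.3077


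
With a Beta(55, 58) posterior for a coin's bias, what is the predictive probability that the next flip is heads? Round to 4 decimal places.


The predictive probability equals the posterior mean.
P(next = heads) = alpha / (alpha + beta)
= 55 / 113 = 0.4867

0.4867


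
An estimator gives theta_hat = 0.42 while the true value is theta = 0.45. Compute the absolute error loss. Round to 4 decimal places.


The absolute error loss is |theta_hat - theta|
= |0.42 - 0.45|
= 0.03

0.03


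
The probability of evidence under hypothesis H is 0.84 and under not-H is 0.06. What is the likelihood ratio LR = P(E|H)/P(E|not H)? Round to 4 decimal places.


LR = 0.84 / 0.06
= 14.0

14.0


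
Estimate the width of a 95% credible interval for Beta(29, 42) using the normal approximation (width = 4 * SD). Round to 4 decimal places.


For Beta(a,b): Var = ab/((a+b)^2(a+b+1))
Var = 0.0034, SD = 0.0579
Approximate 95% CI width = 4 * 0.0579 = 0.2317

0.2317


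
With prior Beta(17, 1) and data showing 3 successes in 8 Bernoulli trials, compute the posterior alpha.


Conjugate update: alpha_posterior = alpha_prior + k
= 17 + 3 = 20

20


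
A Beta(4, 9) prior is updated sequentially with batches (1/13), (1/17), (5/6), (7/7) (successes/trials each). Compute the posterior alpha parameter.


Sequential conjugate updating is equivalent to a single batch update.
Total successes across all batches = 14
alpha_posterior = alpha_prior + total_successes = 4 + 14
= 18

18


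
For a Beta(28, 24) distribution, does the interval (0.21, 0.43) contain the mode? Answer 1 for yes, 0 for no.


Mode of Beta(a,b) = (a-1)/(a+b-2)
= (28-1)/(28+24-2) = 0.54
Check: 0.21 <= 0.54 <= 0.43?
Result: 0

0


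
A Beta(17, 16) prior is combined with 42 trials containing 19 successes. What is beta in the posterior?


In conjugate updating:
beta_posterior = beta_prior + (n - k)
= 16 + (42 - 19)
= 16 + 23 = 39

39


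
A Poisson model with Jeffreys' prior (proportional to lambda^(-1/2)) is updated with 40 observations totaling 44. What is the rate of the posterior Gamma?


Posterior = Gamma(0.5 + S, n)
= Gamma(0.5 + 44, 40)
Posterior rate = 0 + n = 40

40.0


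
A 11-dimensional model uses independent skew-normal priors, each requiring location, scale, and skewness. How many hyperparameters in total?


Per parameter: 3 (location, scale, and skewness).
Total = 11 * 3 = 33

33


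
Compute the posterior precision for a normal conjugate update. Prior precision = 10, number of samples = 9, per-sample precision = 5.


tau_post = tau_0 + n * tau
= 10 + 9 * 5 = 55

55


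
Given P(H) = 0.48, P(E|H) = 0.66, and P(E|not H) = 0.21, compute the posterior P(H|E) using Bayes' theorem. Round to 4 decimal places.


By Bayes' theorem: P(H|E) = P(E|H)*P(H) / P(E)
P(E) = P(E|H)*P(H) + P(E|not H)*P(not H)
P(E) = 0.66*0.48 + 0.21*0.52 = 0.426
P(H|E) = 0.66*0.48 / 0.426 = 0.7437

0.7437


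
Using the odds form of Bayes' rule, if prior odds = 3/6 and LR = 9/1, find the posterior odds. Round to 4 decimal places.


Bayes' rule in odds form: posterior odds = prior odds * LR
= (3 * 9) / (6 * 1)
= 27/6 = 4.5

4.5


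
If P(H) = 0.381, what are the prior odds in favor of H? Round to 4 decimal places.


Prior odds = P(H) / (1 - P(H))
= 0.381 / 0.619
= 0.6155

0.6155


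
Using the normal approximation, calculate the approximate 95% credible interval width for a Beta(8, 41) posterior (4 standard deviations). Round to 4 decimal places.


Var(Beta) = 8*41/(49^2 * 50) = 0.0027
SD = 0.0523
Width ~ 4*SD = 0.2091

0.2091


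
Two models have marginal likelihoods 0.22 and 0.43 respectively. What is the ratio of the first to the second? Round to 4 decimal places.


Evidence ratio = 0.22 / 0.43
= 0.5116

0.5116


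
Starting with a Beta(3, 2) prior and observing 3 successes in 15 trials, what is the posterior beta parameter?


Posterior beta = prior beta + failures
Failures = 15 - 3 = 12
beta_post = 2 + 12 = 14

14


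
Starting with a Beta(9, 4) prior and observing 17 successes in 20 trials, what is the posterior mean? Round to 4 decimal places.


Posterior parameters: alpha = 9 + 17 = 26
beta = 4 + 3 = 7
Posterior mean = alpha / (alpha + beta) = 26 / 33
= 0.7879

0.7879


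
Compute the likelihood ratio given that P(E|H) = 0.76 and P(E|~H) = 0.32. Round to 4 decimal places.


LR = P(E|H) / P(E|~H)
= 0.76 / 0.32 = 2.375

2.375


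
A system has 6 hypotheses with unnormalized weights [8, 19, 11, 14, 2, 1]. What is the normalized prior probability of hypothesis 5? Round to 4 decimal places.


The normalized prior is the weight divided by the total.
Total weight = 55
P(H5) = 2 / 55 = 0.0364

0.0364


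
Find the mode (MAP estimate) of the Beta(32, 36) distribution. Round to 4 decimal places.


For Beta(a,b) with a,b > 1:
Mode = (a-1)/(a+b-2) = (32-1)/(68-2)
= 31/66 = 0.4697

0.4697


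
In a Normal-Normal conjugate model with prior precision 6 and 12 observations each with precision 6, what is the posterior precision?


Posterior precision = prior precision + n * observation precision
= 6 + 12 * 6
= 6 + 72 = 78

78


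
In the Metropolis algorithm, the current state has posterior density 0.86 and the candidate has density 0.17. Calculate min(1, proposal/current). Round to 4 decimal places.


Ratio = 0.17/0.86 = 0.1977
Acceptance probability = min(1, 0.1977)
= 0.1977

0.1977


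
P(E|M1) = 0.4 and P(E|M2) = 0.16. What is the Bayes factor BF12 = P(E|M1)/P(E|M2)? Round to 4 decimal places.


Bayes factor BF12 = P(E|M1) / P(E|M2)
= 0.4 / 0.16
= 2.5

2.5


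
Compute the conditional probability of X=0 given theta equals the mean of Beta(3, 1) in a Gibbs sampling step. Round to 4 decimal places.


Mean of Beta(3, 1) = 0.75
P(X=0 | theta=0.75) = 0.25

0.25


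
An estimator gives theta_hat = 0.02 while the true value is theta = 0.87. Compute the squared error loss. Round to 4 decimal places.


The squared error loss is (theta_hat - theta)^2
= (0.02 - 0.87)^2
= (-0.85)^2 = 0.7225

0.7225


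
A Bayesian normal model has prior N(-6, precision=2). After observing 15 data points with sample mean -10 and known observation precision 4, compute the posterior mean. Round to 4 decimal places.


Posterior mean = (prior_precision * prior_mean + n * data_precision * data_mean) / (prior_precision + n * data_precision)
Numerator = 2*-6 + 15*4*-10 = -612
Denominator = 2 + 15*4 = 62
Posterior mean = -9.871

-9.871


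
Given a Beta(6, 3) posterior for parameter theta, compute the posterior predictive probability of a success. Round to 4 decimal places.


For a Beta-Bernoulli model, the predictive probability is the mean:
P(success) = 6/(6+3) = 6/9 = 0.6667

0.6667


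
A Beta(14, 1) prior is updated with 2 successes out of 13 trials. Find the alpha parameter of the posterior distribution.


In the Beta-Binomial conjugate update:
alpha_post = alpha_prior + successes
= 14 + 2
= 16

16


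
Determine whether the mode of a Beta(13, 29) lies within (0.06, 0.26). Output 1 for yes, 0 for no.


First find the mode: (a-1)/(a+b-2) = 0.3
Is 0.3 in (0.06, 0.26)? 0

0


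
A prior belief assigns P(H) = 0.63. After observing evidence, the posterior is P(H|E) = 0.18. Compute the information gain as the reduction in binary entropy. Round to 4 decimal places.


H(prior) = -0.63*log2(0.63) - 0.37*log2(0.37)
= 0.9507
H(post) = -0.18*log2(0.18) - 0.82*log2(0.82)
= 0.6801
IG = 0.9507 - 0.6801 = 0.2706

0.2706


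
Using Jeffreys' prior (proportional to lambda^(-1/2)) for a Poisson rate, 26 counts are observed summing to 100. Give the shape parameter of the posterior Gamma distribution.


Conjugate update: Gamma(prior_shape + S, prior_rate + n).
Prior shape = 0.5, prior rate = 0.
Posterior shape = 0.5 + S = 0.5 + 100 = 100.5

100.5


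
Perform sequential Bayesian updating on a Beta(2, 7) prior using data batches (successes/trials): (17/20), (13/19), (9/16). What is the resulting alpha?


Accumulate successes: 39
Posterior alpha = prior alpha + sum of successes
= 2 + 39 = 41

41


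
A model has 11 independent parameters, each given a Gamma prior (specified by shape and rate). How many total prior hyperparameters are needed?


Each Gamma prior needs 2 hyperparameters (shape and rate).
Total = 2 * 11 = 22

22


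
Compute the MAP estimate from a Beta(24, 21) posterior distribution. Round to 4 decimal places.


MAP = mode of Beta distribution
= (alpha - 1)/(alpha + beta - 2)
= (24-1)/(24+21-2)
= 23/43 = 0.5349

0.5349


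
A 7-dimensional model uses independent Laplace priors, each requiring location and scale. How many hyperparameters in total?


Per parameter: 2 (location and scale).
Total = 7 * 2 = 14

14


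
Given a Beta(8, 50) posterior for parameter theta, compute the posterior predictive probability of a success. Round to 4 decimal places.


For a Beta-Bernoulli model, the predictive probability is the mean:
P(success) = 8/(8+50) = 8/58 = 0.1379

0.1379


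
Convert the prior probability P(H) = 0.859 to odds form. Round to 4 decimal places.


P(not H) = 1 - 0.859 = 0.141
Odds = 0.859 / 0.141 = 6.0922

6.0922


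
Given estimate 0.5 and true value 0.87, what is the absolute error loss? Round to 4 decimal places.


Absolute error = |estimate - true|
= |-0.37| = 0.37

0.37


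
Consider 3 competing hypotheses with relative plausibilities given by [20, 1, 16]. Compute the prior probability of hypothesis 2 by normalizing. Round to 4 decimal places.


Sum of weights = 20 + 1 + 16 = 37
Normalized prior for H2 = 1 / 37
= 0.027

0.027


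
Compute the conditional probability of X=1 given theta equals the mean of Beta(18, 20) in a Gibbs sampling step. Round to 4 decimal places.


Mean of Beta(18, 20) = 0.4737
P(X=1 | theta=0.4737) = 0.4737

0.4737


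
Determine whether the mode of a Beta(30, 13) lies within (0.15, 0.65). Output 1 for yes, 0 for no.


First find the mode: (a-1)/(a+b-2) = 0.7073
Is 0.7073 in (0.15, 0.65)? 0

0


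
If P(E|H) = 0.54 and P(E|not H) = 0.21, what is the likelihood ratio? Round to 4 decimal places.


Likelihood ratio = P(E|H) / P(E|not H)
= 0.54 / 0.21
= 2.5714

2.5714


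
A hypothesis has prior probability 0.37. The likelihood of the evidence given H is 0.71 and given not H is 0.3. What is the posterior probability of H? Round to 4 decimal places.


Using Bayes' theorem:
P(E) = 0.37 * 0.71 + 0.63 * 0.3
P(E) = 0.4517
P(H|E) = (0.37 * 0.71) / 0.4517 = 0.5816

0.5816


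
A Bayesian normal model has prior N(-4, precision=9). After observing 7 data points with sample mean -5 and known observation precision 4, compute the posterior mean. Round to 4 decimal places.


Posterior mean = (prior_precision * prior_mean + n * data_precision * data_mean) / (prior_precision + n * data_precision)
Numerator = 9*-4 + 7*4*-5 = -176
Denominator = 9 + 7*4 = 37
Posterior mean = -4.7568

-4.7568


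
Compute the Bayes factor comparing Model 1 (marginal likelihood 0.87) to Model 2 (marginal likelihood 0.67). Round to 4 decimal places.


BF12 = marginal likelihood of M1 / marginal likelihood of M2
= 0.87/0.67
= 1.2985

1.2985


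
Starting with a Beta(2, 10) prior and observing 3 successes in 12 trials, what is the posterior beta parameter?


Posterior beta = prior beta + failures
Failures = 12 - 3 = 9
beta_post = 10 + 9 = 19

19


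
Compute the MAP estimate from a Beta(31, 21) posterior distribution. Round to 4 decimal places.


MAP = mode of Beta distribution
= (alpha - 1)/(alpha + beta - 2)
= (31-1)/(31+21-2)
= 30/50 = 0.6

0.6


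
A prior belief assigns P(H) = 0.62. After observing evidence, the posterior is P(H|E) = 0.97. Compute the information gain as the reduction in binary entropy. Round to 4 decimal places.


H(prior) = -0.62*log2(0.62) - 0.38*log2(0.38)
= 0.958
H(post) = -0.97*log2(0.97) - 0.03*log2(0.03)
= 0.1944
IG = 0.958 - 0.1944 = 0.7637

0.7637


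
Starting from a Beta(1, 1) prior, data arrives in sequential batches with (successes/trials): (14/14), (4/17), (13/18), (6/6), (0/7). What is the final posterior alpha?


In sequential Bayesian updating, we sum all successes.
Total successes = 37
Final alpha = 1 + 37 = 38

38


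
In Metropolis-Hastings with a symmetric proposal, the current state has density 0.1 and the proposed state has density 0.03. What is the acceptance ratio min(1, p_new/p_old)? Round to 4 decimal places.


Ratio = p_new / p_old = 0.03 / 0.1 = 0.3
Acceptance = min(1, 0.3) = 0.3

0.3


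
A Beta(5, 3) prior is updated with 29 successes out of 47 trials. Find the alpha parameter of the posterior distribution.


In the Beta-Binomial conjugate update:
alpha_post = alpha_prior + successes
= 5 + 29
= 34

34


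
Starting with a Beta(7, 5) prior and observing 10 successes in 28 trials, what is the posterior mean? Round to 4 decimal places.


Posterior parameters: alpha = 7 + 10 = 17
beta = 5 + 18 = 23
Posterior mean = alpha / (alpha + beta) = 17 / 40
= 0.425

0.425


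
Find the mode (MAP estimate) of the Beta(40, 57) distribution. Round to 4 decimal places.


For Beta(a,b) with a,b > 1:
Mode = (a-1)/(a+b-2) = (40-1)/(97-2)
= 39/95 = 0.4105

0.4105


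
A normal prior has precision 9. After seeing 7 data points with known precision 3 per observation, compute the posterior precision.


In the conjugate normal model, precisions add:
tau_posterior = tau_prior + n * tau_data
= 9 + 7*3 = 30

30


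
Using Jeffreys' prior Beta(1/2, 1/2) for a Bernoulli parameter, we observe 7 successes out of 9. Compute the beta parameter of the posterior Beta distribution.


Conjugate update: Beta(0.5 + k, 0.5 + n - k).
k = 7, n - k = 2
Posterior beta = 0.5 + (n - k) = 0.5 + 2 = 2.5

2.5


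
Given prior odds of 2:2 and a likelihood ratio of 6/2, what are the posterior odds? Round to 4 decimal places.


Posterior odds = prior odds * LR
Prior odds = 2/2 = 1.0
LR = 6/2 = 3.0
Posterior odds = 1.0 * 3.0 = 3.0

3.0


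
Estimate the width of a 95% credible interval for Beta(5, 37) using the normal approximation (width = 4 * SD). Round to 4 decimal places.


For Beta(a,b): Var = ab/((a+b)^2(a+b+1))
Var = 0.0024, SD = 0.0494
Approximate 95% CI width = 4 * 0.0494 = 0.1975

0.1975


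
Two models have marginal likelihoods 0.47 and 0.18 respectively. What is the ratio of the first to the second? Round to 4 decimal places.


Evidence ratio = 0.47 / 0.18
= 2.6111

2.6111


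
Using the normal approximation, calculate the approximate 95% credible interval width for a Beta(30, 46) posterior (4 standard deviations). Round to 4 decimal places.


Var(Beta) = 30*46/(76^2 * 77) = 0.0031
SD = 0.0557
Width ~ 4*SD = 0.2228

0.2228


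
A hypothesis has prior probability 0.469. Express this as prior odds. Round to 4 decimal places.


Odds = P(H) / P(not H) = 0.469 / 0.531
= 0.8832

0.8832


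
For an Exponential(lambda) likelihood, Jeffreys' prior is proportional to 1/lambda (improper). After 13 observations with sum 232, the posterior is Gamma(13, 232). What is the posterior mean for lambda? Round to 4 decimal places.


Posterior = Gamma(n, sum_x) = Gamma(13, 232)
Posterior mean = shape/rate = 13/232
= 0.056

0.056


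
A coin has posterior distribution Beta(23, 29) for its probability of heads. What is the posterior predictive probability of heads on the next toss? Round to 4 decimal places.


Posterior predictive = E[theta] = alpha/(alpha+beta)
= 23/52
= 0.4423

0.4423


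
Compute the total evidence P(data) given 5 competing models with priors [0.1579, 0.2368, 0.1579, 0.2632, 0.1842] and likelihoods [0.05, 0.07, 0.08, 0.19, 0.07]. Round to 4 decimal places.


Marginal likelihood = sum P(model_i) * P(data|model_i)
Model 1: 0.1579 * 0.05 = 0.0079
Model 2: 0.2368 * 0.07 = 0.0166
Model 3: 0.1579 * 0.08 = 0.0126
Model 4: 0.2632 * 0.19 = 0.05
Model 5: 0.1842 * 0.07 = 0.0129
Total = 0.1

0.1


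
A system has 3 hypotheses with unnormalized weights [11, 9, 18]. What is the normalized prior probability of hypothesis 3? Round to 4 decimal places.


The normalized prior is the weight divided by the total.
Total weight = 38
P(H3) = 18 / 38 = 0.4737

0.4737


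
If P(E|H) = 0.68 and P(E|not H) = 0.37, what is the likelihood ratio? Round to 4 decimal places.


Likelihood ratio = P(E|H) / P(E|not H)
= 0.68 / 0.37
= 1.8378

1.8378


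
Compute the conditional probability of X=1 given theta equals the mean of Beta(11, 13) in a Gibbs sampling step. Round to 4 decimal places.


Mean of Beta(11, 13) = 0.4583
P(X=1 | theta=0.4583) = 0.4583

0.4583


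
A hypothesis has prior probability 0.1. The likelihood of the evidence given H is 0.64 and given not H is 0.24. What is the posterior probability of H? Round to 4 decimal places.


Using Bayes' theorem:
P(E) = 0.1 * 0.64 + 0.9 * 0.24
P(E) = 0.28
P(H|E) = (0.1 * 0.64) / 0.28 = 0.2286

0.2286


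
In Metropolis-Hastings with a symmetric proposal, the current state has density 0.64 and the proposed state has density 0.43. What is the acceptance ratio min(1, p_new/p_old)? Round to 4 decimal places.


Ratio = p_new / p_old = 0.43 / 0.64 = 0.6719
Acceptance = min(1, 0.6719) = 0.6719

0.6719


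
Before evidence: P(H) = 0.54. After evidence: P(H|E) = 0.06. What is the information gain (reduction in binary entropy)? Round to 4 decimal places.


Prior entropy = 0.9954
Posterior entropy = 0.3274
Information gain = 0.9954 - 0.3274 = 0.6679

0.6679


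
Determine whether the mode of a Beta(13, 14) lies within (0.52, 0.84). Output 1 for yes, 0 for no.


First find the mode: (a-1)/(a+b-2) = 0.48
Is 0.48 in (0.52, 0.84)? 0

0


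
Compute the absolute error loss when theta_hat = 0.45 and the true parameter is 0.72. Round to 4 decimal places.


L = |theta_hat - theta_true|
= |0.45 - 0.72| = 0.27

0.27


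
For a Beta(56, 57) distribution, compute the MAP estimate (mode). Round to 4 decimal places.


MAP = mode = (a-1)/(a+b-2)
= (56-1)/(56+57-2)
= 55/111 = 0.4955

0.4955


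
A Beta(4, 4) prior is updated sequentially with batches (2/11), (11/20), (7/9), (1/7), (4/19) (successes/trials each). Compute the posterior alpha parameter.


Sequential conjugate updating is equivalent to a single batch update.
Total successes across all batches = 25
alpha_posterior = alpha_prior + total_successes = 4 + 25
= 29

29


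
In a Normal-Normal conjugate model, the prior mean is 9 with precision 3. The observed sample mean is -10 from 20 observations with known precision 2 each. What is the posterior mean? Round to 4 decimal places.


Posterior precision = tau0 + n*tau = 3 + 20*2 = 43
Posterior mean = (tau0*mu0 + n*tau*xbar) / posterior_precision
= (3*9 + 20*2*-10) / 43
= -373 / 43 = -8.6744

-8.6744


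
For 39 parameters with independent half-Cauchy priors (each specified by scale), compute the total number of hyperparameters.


A half-Cauchy prior has 1 hyperparameter per parameter.
Total = 39 * 1 = 39

39


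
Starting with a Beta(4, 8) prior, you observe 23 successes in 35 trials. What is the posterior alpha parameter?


For a Beta-Binomial conjugate model:
Posterior alpha = prior alpha + number of successes
= 4 + 23 = 27

27


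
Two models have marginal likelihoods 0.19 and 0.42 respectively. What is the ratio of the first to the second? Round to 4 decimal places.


Evidence ratio = 0.19 / 0.42
= 0.4524

0.4524


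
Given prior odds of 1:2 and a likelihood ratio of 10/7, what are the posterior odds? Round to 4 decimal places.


Posterior odds = prior odds * LR
Prior odds = 1/2 = 0.5
LR = 10/7 = 1.4286
Posterior odds = 0.5 * 1.4286 = 0.7143

0.7143


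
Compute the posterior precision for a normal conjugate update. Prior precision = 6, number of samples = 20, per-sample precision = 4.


tau_post = tau_0 + n * tau
= 6 + 20 * 4 = 86

86


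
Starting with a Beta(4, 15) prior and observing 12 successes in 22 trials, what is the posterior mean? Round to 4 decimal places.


Posterior parameters: alpha = 4 + 12 = 16
beta = 15 + 10 = 25
Posterior mean = alpha / (alpha + beta) = 16 / 41
= 0.3902

0.3902


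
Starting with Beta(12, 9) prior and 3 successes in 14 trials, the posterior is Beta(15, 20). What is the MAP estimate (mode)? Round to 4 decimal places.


The mode of Beta(a, b) when a > 1 and b > 1 is (a-1)/(a+b-2)
= (15 - 1) / (15 + 20 - 2)
= 14 / 33
= 0.4242

0.4242


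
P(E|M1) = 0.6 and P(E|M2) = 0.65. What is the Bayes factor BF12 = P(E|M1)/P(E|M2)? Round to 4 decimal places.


Bayes factor BF12 = P(E|M1) / P(E|M2)
= 0.6 / 0.65
= 0.9231

0.9231


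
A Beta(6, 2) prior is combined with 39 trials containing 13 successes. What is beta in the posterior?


In conjugate updating:
beta_posterior = beta_prior + (n - k)
= 2 + (39 - 13)
= 2 + 26 = 28

28


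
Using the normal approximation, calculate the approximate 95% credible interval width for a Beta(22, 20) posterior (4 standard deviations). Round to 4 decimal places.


Var(Beta) = 22*20/(42^2 * 43) = 0.0058
SD = 0.0762
Width ~ 4*SD = 0.3047

0.3047


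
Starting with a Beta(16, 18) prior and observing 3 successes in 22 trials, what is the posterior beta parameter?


Posterior beta = prior beta + failures
Failures = 22 - 3 = 19
beta_post = 18 + 19 = 37

37


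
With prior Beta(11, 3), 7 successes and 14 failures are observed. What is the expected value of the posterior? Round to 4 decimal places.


Posterior = Beta(18, 17)
E[theta] = alpha/(alpha+beta)
= 18/35 = 0.5143

0.5143


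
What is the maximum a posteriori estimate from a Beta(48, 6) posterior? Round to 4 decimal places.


The MAP estimate equals the mode of the distribution.
Mode of Beta(a,b) = (a-1)/(a+b-2)
= 47/52
= 0.9038

0.9038


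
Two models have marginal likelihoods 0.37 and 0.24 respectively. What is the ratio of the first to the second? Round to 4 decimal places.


Evidence ratio = 0.37 / 0.24
= 1.5417

1.5417


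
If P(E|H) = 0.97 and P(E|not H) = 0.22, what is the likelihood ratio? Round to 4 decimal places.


Likelihood ratio = P(E|H) / P(E|not H)
= 0.97 / 0.22
= 4.4091

4.4091


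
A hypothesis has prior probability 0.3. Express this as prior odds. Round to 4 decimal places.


Odds = P(H) / P(not H) = 0.3 / 0.7
= 0.4286

0.4286


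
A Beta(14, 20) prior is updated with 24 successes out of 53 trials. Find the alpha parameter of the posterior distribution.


In the Beta-Binomial conjugate update:
alpha_post = alpha_prior + successes
= 14 + 24
= 38

38


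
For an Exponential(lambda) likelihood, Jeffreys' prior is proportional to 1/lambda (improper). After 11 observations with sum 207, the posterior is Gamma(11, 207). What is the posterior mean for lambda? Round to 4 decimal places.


Posterior = Gamma(n, sum_x) = Gamma(11, 207)
Posterior mean = shape/rate = 11/207
= 0.0531

0.0531


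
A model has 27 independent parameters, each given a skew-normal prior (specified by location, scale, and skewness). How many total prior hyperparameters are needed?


Each skew-normal prior needs 3 hyperparameters (location, scale, and skewness).
Total = 3 * 27 = 81

81


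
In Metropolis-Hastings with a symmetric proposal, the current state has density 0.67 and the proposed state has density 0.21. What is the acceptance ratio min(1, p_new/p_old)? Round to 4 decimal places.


Ratio = p_new / p_old = 0.21 / 0.67 = 0.3134
Acceptance = min(1, 0.3134) = 0.3134

0.3134


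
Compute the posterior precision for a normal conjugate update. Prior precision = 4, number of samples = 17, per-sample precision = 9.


tau_post = tau_0 + n * tau
= 4 + 17 * 9 = 157

157


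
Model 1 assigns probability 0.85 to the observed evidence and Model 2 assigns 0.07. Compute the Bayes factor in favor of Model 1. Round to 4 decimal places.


BF = P(data|M1) / P(data|M2)
= 0.85 / 0.07 = 12.1429

12.1429


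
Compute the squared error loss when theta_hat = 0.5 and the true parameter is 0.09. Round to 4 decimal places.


L = (theta_hat - theta_true)^2
= (0.5 - 0.09)^2
= 0.41^2 = 0.1681

0.1681


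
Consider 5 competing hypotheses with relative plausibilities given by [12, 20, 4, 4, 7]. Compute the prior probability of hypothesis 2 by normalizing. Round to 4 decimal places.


Sum of weights = 12 + 20 + 4 + 4 + 7 = 47
Normalized prior for H2 = 20 / 47
= 0.4255

0.4255


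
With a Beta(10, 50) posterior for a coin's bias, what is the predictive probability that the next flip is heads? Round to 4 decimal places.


The predictive probability equals the posterior mean.
P(next = heads) = alpha / (alpha + beta)
= 10 / 60 = 0.1667

0.1667


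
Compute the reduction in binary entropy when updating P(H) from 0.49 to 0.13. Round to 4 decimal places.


H_before = -p*log2(p) - (1-p)*log2(1-p) for p=0.49: 0.9997
H_after for p=0.13: 0.5574
Reduction = 0.9997 - 0.5574 = 0.4423

0.4423


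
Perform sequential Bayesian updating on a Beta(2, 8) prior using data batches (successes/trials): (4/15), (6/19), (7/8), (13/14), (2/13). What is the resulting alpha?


Accumulate successes: 32
Posterior alpha = prior alpha + sum of successes
= 2 + 32 = 34

34


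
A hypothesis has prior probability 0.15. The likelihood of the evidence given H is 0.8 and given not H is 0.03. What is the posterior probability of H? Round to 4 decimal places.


Using Bayes' theorem:
P(E) = 0.15 * 0.8 + 0.85 * 0.03
P(E) = 0.1455
P(H|E) = (0.15 * 0.8) / 0.1455 = 0.8247

0.8247


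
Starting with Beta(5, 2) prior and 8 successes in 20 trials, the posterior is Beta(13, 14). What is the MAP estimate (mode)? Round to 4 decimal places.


The mode of Beta(a, b) when a > 1 and b > 1 is (a-1)/(a+b-2)
= (13 - 1) / (13 + 14 - 2)
= 12 / 25
= 0.48

0.48


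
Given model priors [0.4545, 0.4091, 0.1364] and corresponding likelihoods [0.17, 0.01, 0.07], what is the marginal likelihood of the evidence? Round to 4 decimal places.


P(E) = sum_i P(M_i) P(E|M_i)
= 0.0773 + 0.0041 + 0.0095
= 0.0909

0.0909


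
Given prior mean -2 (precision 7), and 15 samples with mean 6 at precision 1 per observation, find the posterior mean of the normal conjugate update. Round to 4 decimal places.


The posterior mean is a precision-weighted average of prior and data.
Post. prec. = 7 + 15 = 22
Post. mean = (-14 + 90)/22 = 76/22 = 3.4545

3.4545


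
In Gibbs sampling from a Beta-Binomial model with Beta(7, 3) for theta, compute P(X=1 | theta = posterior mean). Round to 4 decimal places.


Posterior mean = alpha/(alpha+beta) = 7/10 = 0.7
P(X=1|theta=mean) = theta = 0.7

0.7


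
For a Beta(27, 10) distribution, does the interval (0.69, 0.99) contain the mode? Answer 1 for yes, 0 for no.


Mode of Beta(a,b) = (a-1)/(a+b-2)
= (27-1)/(27+10-2) = 0.7429
Check: 0.69 <= 0.7429 <= 0.99?
Result: 1

1


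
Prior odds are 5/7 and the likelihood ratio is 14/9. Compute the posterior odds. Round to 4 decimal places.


Posterior odds = prior odds * likelihood ratio
= (5/7) * (14/9)
= 70 / 63
= 1.1111

1.1111


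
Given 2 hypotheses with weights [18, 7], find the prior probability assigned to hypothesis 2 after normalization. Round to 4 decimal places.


To normalize, divide each weight by the sum of all weights.
Sum = 25
Prior(H2) = 7/25 = 0.28

0.28
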